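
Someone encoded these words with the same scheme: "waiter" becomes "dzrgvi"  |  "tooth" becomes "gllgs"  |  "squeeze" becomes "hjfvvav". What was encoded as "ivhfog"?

This is the alphabet-reversal cipher (Atbash): a becomes z, b becomes y, etc.
Undoing it on ivhfog: i↔r, v↔e, h↔s, f↔u, o↔l, g↔t.

result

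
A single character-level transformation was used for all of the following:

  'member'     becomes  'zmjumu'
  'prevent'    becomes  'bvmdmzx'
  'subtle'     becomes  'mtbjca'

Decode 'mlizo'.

grade

The word is reversed, then every letter is shifted forward by 8.
Reversing it on mlizo: shift back: m−8=e, l−8=d, i−8=a, z−8=r, o−8=g → edarg; then reverse → grade.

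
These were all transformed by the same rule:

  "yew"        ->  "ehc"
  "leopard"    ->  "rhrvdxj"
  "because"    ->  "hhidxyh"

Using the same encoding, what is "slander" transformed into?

The shift depends on letter class: consonant y→e is +6, but vowel e→h is +3. The rule splits by letter class: vowels +3, consonants +6.
On slander: s(cons)+6=y, l(cons)+6=r, a(vowel)+3=d, n(cons)+6=t, d(cons)+6=j, e(vowel)+3=h, r(cons)+6=x.

yrdtjhx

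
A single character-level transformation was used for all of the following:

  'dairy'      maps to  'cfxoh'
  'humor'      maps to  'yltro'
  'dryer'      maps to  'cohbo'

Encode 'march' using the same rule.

tfody

d(3)→c(2) and a(0)→f(5) fit y≡25x+5 (mod 26); the inverse of 25 mod 26 is 25. Treating letters as 0–25, the rule is x ↦ 25x + 5 (mod 26).
On march: m(12)→25·12+5≡19=t; a(0)→25·0+5≡5=f; r(17)→25·17+5≡14=o; c(2)→25·2+5≡3=d; h(7)→25·7+5≡24=y (all mod 26).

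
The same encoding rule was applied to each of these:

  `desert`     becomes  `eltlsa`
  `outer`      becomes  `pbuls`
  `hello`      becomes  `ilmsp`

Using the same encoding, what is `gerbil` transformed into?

It's a Vigenère-style cipher with numeric key [1,7]: position i shifts by key[i mod 2].
For gerbil: g+1=h, e+7=l, r+1=s, b+7=i, i+1=j, l+7=s.

hlsijs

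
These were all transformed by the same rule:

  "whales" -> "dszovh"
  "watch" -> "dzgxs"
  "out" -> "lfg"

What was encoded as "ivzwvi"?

Each pair mirrors across the alphabet (w↔d, h↔s, a↔z): positions sum to 25. Letters are reflected about the middle of the alphabet (position → 25−position): Atbash.
Decoding ivzwvi: i↔r, v↔e, z↔a, w↔d, v↔e, i↔r.

reader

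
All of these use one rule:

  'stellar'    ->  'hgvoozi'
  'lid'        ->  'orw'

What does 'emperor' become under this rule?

vnkvili

Each letter is replaced by its mirror in the alphabet: a↔z, b↔y, c↔x, and so on (the Atbash cipher).
For emperor: e↔v, m↔n, p↔k, e↔v, r↔i, o↔l, r↔i.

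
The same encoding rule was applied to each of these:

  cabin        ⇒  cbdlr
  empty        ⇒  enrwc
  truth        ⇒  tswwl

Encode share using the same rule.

sicui

The shift increases by 1 at each position, starting from +0: 0, 1, 2, ….
On share: s+0=s, h+1=i, a+2=c, r+3=u, e+4=i.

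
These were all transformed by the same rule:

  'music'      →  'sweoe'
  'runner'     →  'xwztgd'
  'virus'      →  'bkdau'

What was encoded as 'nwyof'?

Shifts by position in music: pos 0: m→s (+6), pos 1: u→w (+2), pos 2: s→e (+12), pos 3: i→o (+6), pos 4: c→e (+2) — repeating every 3. A repeating key of period 3 is used — shifts +6, +2, +12 over and over.
Undoing it on nwyof: n−6=h, w−2=u, y−12=m, o−6=i, f−2=d.

humid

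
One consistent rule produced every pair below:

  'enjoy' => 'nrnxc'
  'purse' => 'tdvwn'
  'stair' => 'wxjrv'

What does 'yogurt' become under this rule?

The shift depends on letter class: consonant n→r is +4, but vowel e→n is +9. Two shifts are in play — +9 for a/e/i/o/u, +4 for every other letter.
Applying it to yogurt: y(cons)+4=c, o(vowel)+9=x, g(cons)+4=k, u(vowel)+9=d, r(cons)+4=v, t(cons)+4=x.

cxkdvx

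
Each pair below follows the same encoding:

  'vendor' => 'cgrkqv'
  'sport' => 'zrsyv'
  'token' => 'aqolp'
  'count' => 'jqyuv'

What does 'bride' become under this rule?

Shifts by position in vendor: pos 0: v→c (+7), pos 1: e→g (+2), pos 2: n→r (+4), pos 3: d→k (+7), pos 4: o→q (+2), pos 5: r→v (+4) — repeating every 3. It's a Vigenère-style cipher with numeric key [7,2,4]: position i shifts by key[i mod 3].
On bride: b+7=i, r+2=t, i+4=m, d+7=k, e+2=g.

itmkg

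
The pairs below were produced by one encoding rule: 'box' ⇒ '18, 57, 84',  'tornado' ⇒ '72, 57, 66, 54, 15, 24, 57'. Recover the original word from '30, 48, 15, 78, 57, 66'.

b(#2)→18 and o(#15)→57: differences scale by 3, so n = 3·pos + 12. Each letter becomes 3×(its alphabet position, a=1..z=26) + 12.
Decoding 30, 48, 15, 78, 57, 66: 30→(30−12)÷3=6=f, 48→(48−12)÷3=12=l, 15→(15−12)÷3=1=a, 78→(78−12)÷3=22=v, 57→(57−12)÷3=15=o, 66→(66−12)÷3=18=r.

flavor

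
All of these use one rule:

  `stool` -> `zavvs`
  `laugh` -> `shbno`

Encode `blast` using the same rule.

It's a constant shift of +7 (ROT7).
Applying it to blast: b+7=i, l+7=s, a+7=h, s+7=z, t+7=a.

ishza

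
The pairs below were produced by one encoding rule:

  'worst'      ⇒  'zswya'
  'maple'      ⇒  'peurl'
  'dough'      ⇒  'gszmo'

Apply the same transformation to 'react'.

uifia

In worst: w→z is +3, o→s is +4, r→w is +5, s→y is +6 — the shift increases by 1 each position. Each letter shifts forward by (position + 3), i.e. 3, 4, 5, … — the shift grows by one for each successive letter.
On react: r+3=u, e+4=i, a+5=f, c+6=i, t+7=a.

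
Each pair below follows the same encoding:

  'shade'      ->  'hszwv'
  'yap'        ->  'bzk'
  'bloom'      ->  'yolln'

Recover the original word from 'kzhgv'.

paste

Each pair mirrors across the alphabet (s↔h, h↔s, a↔z): positions sum to 25. Each letter is replaced by its mirror in the alphabet: a↔z, b↔y, c↔x, and so on (the Atbash cipher).
Undoing it on kzhgv: k↔p, z↔a, h↔s, g↔t, v↔e.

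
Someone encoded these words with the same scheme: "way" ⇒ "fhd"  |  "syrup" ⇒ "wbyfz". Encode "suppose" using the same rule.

lzvwwbz

The output letters match the input read backwards, each shifted +7: way reversed is yaw. Two steps: reverse the string, then apply a Caesar shift of +7.
For suppose: reverse → esoppus; then shift: e+7=l, s+7=z, o+7=v, p+7=w, p+7=w, u+7=b, s+7=z.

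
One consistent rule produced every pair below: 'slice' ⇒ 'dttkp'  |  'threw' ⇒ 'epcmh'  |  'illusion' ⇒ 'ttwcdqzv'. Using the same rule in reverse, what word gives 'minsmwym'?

Shifts by position in slice: pos 0: s→d (+11), pos 1: l→t (+8), pos 2: i→t (+11), pos 3: c→k (+8) — repeating every 2. The shifts repeat in a cycle of length 2: positions 0,1,… shift by +11, +8, then the pattern repeats.
Reversing it on minsmwym: m−11=b, i−8=a, n−11=c, s−8=k, m−11=b, w−8=o, y−11=n, m−8=e.

backbone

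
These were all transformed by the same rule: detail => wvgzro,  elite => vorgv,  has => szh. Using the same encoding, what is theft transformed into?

gsvug

Each letter is replaced by its mirror in the alphabet: a↔z, b↔y, c↔x, and so on (the Atbash cipher).
On theft: t↔g, h↔s, e↔v, f↔u, t↔g.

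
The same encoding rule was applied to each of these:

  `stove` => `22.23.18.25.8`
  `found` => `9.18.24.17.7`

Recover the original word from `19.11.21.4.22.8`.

phrase

s is letter #19 and maps to 22: an offset of 3. The number is (letter's place in the alphabet, a=1) + 3.
Decoding 19.11.21.4.22.8: 19→(19−3)÷1=16=p, 11→(11−3)÷1=8=h, 21→(21−3)÷1=18=r, 4→(4−3)÷1=1=a, 22→(22−3)÷1=19=s, 8→(8−3)÷1=5=e.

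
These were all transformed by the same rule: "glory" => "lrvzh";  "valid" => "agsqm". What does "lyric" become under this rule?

Each letter shifts forward by (position + 5), i.e. 5, 6, 7, … — the shift grows by one for each successive letter.
Applying it to lyric: l+5=q, y+6=e, r+7=y, i+8=q, c+9=l.

qeyql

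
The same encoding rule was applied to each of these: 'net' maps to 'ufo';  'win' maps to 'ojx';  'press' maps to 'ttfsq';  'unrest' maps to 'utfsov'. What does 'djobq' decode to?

Two steps: reverse the string, then apply a Caesar shift of +1.
Undoing it on djobq: shift back: d−1=c, j−1=i, o−1=n, b−1=a, q−1=p → cinap; then reverse → panic.

panic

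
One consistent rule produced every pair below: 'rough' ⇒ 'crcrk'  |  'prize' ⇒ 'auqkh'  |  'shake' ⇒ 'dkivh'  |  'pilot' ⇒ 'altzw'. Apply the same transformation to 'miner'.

xlvpu

Shifts by position in rough: pos 0: r→c (+11), pos 1: o→r (+3), pos 2: u→c (+8), pos 3: g→r (+11), pos 4: h→k (+3) — repeating every 3. It's a Vigenère-style cipher with numeric key [11,3,8]: position i shifts by key[i mod 3].
For miner: m+11=x, i+3=l, n+8=v, e+11=p, r+3=u.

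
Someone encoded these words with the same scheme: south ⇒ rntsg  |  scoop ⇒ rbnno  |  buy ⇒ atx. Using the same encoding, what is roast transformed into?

qnzrs

Compare letters: s→r is +25, o→n is +25, u→t is +25 — a constant shift. This is a Caesar cipher with shift 25.
For roast: r+25=q, o+25=n, a+25=z, s+25=r, t+25=s.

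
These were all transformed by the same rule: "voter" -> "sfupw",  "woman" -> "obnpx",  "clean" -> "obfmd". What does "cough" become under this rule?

ihvpd

The output letters match the input read backwards, each shifted +1: voter reversed is retov. Read the word backwards and shift each letter +1.
For cough: reverse → hguoc; then shift: h+1=i, g+1=h, u+1=v, o+1=p, c+1=d.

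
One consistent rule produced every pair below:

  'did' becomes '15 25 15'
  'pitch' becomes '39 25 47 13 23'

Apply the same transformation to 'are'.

d(#4)→15 and i(#9)→25: differences scale by 2, so n = 2·pos + 7. The formula is n = 2×(alphabet index, a=1) + 7.
Applying it to are: a=1→9, r=18→43, e=5→17.

9 43 17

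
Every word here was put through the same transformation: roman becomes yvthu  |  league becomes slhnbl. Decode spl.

lie

Each letter is shifted forward by 7 in the alphabet (a Caesar shift of +7).
Reversing it on spl: s−7=l, p−7=i, l−7=e.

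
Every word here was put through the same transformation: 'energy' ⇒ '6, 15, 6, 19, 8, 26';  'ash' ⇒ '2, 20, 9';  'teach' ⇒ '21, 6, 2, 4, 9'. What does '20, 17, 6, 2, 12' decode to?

speak

e is letter #5 and maps to 6: an offset of 1. Letters become their 1-based position plus 1 (so a→2, b→3, …).
Decoding 20, 17, 6, 2, 12: 20→(20−1)÷1=19=s, 17→(17−1)÷1=16=p, 6→(6−1)÷1=5=e, 2→(2−1)÷1=1=a, 12→(12−1)÷1=11=k.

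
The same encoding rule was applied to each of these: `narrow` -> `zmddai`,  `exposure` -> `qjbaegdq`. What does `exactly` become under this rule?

Compare letters: n→z is +12, a→m is +12, r→d is +12 — a constant shift. Each letter is shifted forward by 12 in the alphabet (a Caesar shift of +12).
On exactly: e+12=q, x+12=j, a+12=m, c+12=o, t+12=f, l+12=x, y+12=k.

qjmofxk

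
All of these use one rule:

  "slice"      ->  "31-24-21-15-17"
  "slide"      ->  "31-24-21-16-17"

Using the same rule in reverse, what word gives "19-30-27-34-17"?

s is letter #19 and maps to 31: an offset of 12. Letters become their 1-based position plus 12 (so a→13, b→14, …).
Reversing it on 19-30-27-34-17: 19→(19−12)÷1=7=g, 30→(30−12)÷1=18=r, 27→(27−12)÷1=15=o, 34→(34−12)÷1=22=v, 17→(17−12)÷1=5=e.

grove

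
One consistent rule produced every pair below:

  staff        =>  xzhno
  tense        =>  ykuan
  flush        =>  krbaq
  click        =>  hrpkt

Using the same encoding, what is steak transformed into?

xzlit

In staff: s→x is +5, t→z is +6, a→h is +7, f→n is +8 — the shift increases by 1 each position. The shift increases by 1 at each position, starting from +5: 5, 6, 7, ….
On steak: s+5=x, t+6=z, e+7=l, a+8=i, k+9=t.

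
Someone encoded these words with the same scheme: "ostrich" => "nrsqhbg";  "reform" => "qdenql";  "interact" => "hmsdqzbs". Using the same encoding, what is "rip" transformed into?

qho

Compare letters: o→n is +25, s→r is +25, t→s is +25 — a constant shift. Each letter is shifted forward by 25 in the alphabet (a Caesar shift of +25).
For rip: r+25=q, i+25=h, p+25=o.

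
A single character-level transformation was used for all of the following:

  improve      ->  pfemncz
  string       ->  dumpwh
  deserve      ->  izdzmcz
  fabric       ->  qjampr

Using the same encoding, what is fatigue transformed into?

qjuphlz

i(8)→p(15) and m(12)→f(5) fit y≡17x+9 (mod 26); the inverse of 17 mod 26 is 23. Treating letters as 0–25, the rule is x ↦ 17x + 9 (mod 26).
On fatigue: f(5)→17·5+9≡16=q; a(0)→17·0+9≡9=j; t(19)→17·19+9≡20=u; i(8)→17·8+9≡15=p; g(6)→17·6+9≡7=h; u(20)→17·20+9≡11=l; e(4)→17·4+9≡25=z (all mod 26).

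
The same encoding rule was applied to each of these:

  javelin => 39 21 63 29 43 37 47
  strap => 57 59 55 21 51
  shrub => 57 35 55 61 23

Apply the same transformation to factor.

j(#10)→39 and a(#1)→21: differences scale by 2, so n = 2·pos + 19. Each letter becomes 2×(its alphabet position, a=1..z=26) + 19.
On factor: f=6→31, a=1→21, c=3→25, t=20→59, o=15→49, r=18→55.

31 21 25 59 49 55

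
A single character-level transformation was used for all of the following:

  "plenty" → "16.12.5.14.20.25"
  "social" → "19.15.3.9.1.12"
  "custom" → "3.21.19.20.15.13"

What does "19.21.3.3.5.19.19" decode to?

success

p is letter #16 and maps to 16: an offset of 0. Letters become their 1-indexed alphabet positions: a=1 … z=26.
Decoding 19.21.3.3.5.19.19: 19=s, 21=u, 3=c, 3=c, 5=e, 19=s, 19=s.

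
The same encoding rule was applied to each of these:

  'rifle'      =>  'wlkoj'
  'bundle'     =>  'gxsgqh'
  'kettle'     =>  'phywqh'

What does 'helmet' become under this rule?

mhqpjw

Shifts by position in rifle: pos 0: r→w (+5), pos 1: i→l (+3), pos 2: f→k (+5), pos 3: l→o (+3) — repeating every 2. It's a Vigenère-style cipher with numeric key [5,3]: position i shifts by key[i mod 2].
On helmet: h+5=m, e+3=h, l+5=q, m+3=p, e+5=j, t+3=w.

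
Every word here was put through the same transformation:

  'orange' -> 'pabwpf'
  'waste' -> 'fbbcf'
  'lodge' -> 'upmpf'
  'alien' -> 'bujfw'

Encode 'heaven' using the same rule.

qfbefw

The rule splits by letter class: vowels +1, consonants +9.
On heaven: h(cons)+9=q, e(vowel)+1=f, a(vowel)+1=b, v(cons)+9=e, e(vowel)+1=f, n(cons)+9=w.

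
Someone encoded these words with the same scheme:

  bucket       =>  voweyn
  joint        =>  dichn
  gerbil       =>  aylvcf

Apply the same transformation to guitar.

Compare letters: b→v is +20, u→o is +20, c→w is +20 — a constant shift. Each letter is shifted forward by 20 in the alphabet (a Caesar shift of +20).
For guitar: g+20=a, u+20=o, i+20=c, t+20=n, a+20=u, r+20=l.

aocnul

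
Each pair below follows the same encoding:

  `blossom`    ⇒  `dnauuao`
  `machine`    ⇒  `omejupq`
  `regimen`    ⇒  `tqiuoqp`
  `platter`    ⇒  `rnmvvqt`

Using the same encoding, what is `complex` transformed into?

eaornqz

The shift depends on letter class: consonant b→d is +2, but vowel o→a is +12. Vowels shift forward by 12 and consonants shift forward by 2.
Applying it to complex: c(cons)+2=e, o(vowel)+12=a, m(cons)+2=o, p(cons)+2=r, l(cons)+2=n, e(vowel)+12=q, x(cons)+2=z.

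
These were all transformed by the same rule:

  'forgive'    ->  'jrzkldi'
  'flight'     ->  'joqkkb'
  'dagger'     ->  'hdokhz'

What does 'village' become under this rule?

zltpdoi

Shifts by position in forgive: pos 0: f→j (+4), pos 1: o→r (+3), pos 2: r→z (+8), pos 3: g→k (+4), pos 4: i→l (+3), pos 5: v→d (+8) — repeating every 3. The shifts repeat in a cycle of length 3: positions 0,1,… shift by +4, +3, +8, then the pattern repeats.
Applying it to village: v+4=z, i+3=l, l+8=t, l+4=p, a+3=d, g+8=o, e+4=i.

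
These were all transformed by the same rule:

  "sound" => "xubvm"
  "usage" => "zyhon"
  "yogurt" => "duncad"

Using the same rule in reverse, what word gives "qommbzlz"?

In sound: s→x is +5, o→u is +6, u→b is +7, n→v is +8 — the shift increases by 1 each position. Each letter shifts forward by (position + 5), i.e. 5, 6, 7, … — the shift grows by one for each successive letter.
Decoding qommbzlz: q−5=l, o−6=i, m−7=f, m−8=e, b−9=s, z−10=p, l−11=a, z−12=n.

lifespan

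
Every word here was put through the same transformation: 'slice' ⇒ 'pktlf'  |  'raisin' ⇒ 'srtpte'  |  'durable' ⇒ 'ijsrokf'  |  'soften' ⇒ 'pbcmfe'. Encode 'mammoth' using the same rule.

s(18)→p(15) and l(11)→k(10) fit y≡23x+17 (mod 26); the inverse of 23 mod 26 is 17. Treating letters as 0–25, the rule is x ↦ 23x + 17 (mod 26).
For mammoth: m(12)→23·12+17≡7=h; a(0)→23·0+17≡17=r; m(12)→23·12+17≡7=h; m(12)→23·12+17≡7=h; o(14)→23·14+17≡1=b; t(19)→23·19+17≡12=m; h(7)→23·7+17≡22=w (all mod 26).

hrhhbmw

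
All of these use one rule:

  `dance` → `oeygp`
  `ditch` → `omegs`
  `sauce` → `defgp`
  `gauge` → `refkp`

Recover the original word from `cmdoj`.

Shifts by position in dance: pos 0: d→o (+11), pos 1: a→e (+4), pos 2: n→y (+11), pos 3: c→g (+4) — repeating every 2. The shifts repeat in a cycle of length 2: positions 0,1,… shift by +11, +4, then the pattern repeats.
Decoding cmdoj: c−11=r, m−4=i, d−11=s, o−4=k, j−11=y.

risky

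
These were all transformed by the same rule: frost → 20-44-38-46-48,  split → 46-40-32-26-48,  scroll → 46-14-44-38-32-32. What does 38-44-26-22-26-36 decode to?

f(#6)→20 and r(#18)→44: differences scale by 2, so n = 2·pos + 8. With a=1..z=26, the number is 2·pos + 8.
Decoding 38-44-26-22-26-36: 38→(38−8)÷2=15=o, 44→(44−8)÷2=18=r, 26→(26−8)÷2=9=i, 22→(22−8)÷2=7=g, 26→(26−8)÷2=9=i, 36→(36−8)÷2=14=n.

origin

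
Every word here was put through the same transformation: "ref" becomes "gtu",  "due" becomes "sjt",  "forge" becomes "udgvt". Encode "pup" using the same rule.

Compare letters: r→g is +15, e→t is +15, f→u is +15 — a constant shift. This is a Caesar cipher with shift 15.
On pup: p+15=e, u+15=j, p+15=e.

eje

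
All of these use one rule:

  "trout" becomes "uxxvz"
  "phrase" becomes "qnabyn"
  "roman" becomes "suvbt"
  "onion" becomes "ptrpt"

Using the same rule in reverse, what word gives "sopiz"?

Shifts by position in trout: pos 0: t→u (+1), pos 1: r→x (+6), pos 2: o→x (+9), pos 3: u→v (+1), pos 4: t→z (+6) — repeating every 3. The shifts repeat in a cycle of length 3: positions 0,1,… shift by +1, +6, +9, then the pattern repeats.
Undoing it on sopiz: s−1=r, o−6=i, p−9=g, i−1=h, z−6=t.

right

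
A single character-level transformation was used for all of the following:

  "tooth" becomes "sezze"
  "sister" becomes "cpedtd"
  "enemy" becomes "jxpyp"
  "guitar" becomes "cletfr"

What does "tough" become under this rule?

srfze

The word is reversed, then every letter is shifted forward by 11.
Applying it to tough: reverse → hguot; then shift: h+11=s, g+11=r, u+11=f, o+11=z, t+11=e.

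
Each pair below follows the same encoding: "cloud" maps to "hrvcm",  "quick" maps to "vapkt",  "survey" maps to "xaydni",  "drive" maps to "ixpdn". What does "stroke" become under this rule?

In cloud: c→h is +5, l→r is +6, o→v is +7, u→c is +8 — the shift increases by 1 each position. Each letter shifts forward by (position + 5), i.e. 5, 6, 7, … — the shift grows by one for each successive letter.
For stroke: s+5=x, t+6=z, r+7=y, o+8=w, k+9=t, e+10=o.

xzywto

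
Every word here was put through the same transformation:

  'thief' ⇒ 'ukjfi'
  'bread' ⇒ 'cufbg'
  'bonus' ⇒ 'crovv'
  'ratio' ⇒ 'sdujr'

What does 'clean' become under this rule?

dofbq

Shifts by position in thief: pos 0: t→u (+1), pos 1: h→k (+3), pos 2: i→j (+1), pos 3: e→f (+1), pos 4: f→i (+3) — repeating every 3. A repeating key of period 3 is used — shifts +1, +3, +1 over and over.
For clean: c+1=d, l+3=o, e+1=f, a+1=b, n+3=q.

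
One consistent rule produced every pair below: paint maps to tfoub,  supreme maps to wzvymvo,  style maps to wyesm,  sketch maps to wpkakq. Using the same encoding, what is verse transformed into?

In paint: p→t is +4, a→f is +5, i→o is +6, n→u is +7 — the shift increases by 1 each position. Each letter shifts forward by (position + 4), i.e. 4, 5, 6, … — the shift grows by one for each successive letter.
Applying it to verse: v+4=z, e+5=j, r+6=x, s+7=z, e+8=m.

zjxzm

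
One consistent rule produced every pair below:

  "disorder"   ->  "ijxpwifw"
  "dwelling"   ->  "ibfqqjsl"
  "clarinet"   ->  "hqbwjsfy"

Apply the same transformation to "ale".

bqf

The shift depends on letter class: consonant d→i is +5, but vowel i→j is +1. The rule splits by letter class: vowels +1, consonants +5.
Applying it to ale: a(vowel)+1=b, l(cons)+5=q, e(vowel)+1=f.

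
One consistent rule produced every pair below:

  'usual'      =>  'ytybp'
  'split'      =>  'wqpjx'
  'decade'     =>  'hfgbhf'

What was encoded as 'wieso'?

Shifts by position in usual: pos 0: u→y (+4), pos 1: s→t (+1), pos 2: u→y (+4), pos 3: a→b (+1) — repeating every 2. It's a Vigenère-style cipher with numeric key [4,1]: position i shifts by key[i mod 2].
Undoing it on wieso: w−4=s, i−1=h, e−4=a, s−1=r, o−4=k.

shark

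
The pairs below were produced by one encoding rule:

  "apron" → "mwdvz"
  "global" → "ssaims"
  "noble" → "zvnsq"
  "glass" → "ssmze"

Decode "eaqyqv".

A repeating key of period 2 is used — shifts +12, +7 over and over.
Reversing it on eaqyqv: e−12=s, a−7=t, q−12=e, y−7=r, q−12=e, v−7=o.

stereo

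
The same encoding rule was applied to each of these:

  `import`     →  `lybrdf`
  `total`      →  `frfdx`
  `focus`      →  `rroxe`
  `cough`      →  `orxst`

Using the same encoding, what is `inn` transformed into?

Vowels shift forward by 3 and consonants shift forward by 12.
For inn: i(vowel)+3=l, n(cons)+12=z, n(cons)+12=z.

lzz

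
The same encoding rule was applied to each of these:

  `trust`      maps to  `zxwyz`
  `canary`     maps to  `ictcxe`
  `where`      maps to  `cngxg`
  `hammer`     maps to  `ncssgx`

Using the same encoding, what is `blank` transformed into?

Vowels shift forward by 2 and consonants shift forward by 6.
On blank: b(cons)+6=h, l(cons)+6=r, a(vowel)+2=c, n(cons)+6=t, k(cons)+6=q.

hrctq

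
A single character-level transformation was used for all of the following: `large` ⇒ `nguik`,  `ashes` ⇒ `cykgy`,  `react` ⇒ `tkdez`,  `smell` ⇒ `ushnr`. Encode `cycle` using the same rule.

eefnk

Shifts by position in large: pos 0: l→n (+2), pos 1: a→g (+6), pos 2: r→u (+3), pos 3: g→i (+2), pos 4: e→k (+6) — repeating every 3. A repeating key of period 3 is used — shifts +2, +6, +3 over and over.
For cycle: c+2=e, y+6=e, c+3=f, l+2=n, e+6=k.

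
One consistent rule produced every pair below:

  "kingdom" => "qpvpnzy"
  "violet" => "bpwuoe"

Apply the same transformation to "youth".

In kingdom: k→q is +6, i→p is +7, n→v is +8, g→p is +9 — the shift increases by 1 each position. Each letter shifts forward by (position + 6), i.e. 6, 7, 8, … — the shift grows by one for each successive letter.
Applying it to youth: y+6=e, o+7=v, u+8=c, t+9=c, h+10=r.

evccr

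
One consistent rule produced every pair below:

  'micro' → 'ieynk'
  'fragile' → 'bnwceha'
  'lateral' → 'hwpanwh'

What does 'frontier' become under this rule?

Compare letters: m→i is +22, i→e is +22, c→y is +22 — a constant shift. Every letter moves 22 places later in the alphabet, wrapping around z→a.
Applying it to frontier: f+22=b, r+22=n, o+22=k, n+22=j, t+22=p, i+22=e, e+22=a, r+22=n.

bnkjpean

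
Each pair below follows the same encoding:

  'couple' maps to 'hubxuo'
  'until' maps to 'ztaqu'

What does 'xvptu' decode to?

Letter i (0-indexed) is shifted by i+5, so successive shifts are 5, 6, 7, ….
Reversing it on xvptu: x−5=s, v−6=p, p−7=i, t−8=l, u−9=l.

spill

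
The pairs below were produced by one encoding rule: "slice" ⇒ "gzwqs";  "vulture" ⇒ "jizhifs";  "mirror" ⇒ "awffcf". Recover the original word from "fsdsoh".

repeat

It's a constant shift of +14 (ROT14).
Undoing it on fsdsoh: f−14=r, s−14=e, d−14=p, s−14=e, o−14=a, h−14=t.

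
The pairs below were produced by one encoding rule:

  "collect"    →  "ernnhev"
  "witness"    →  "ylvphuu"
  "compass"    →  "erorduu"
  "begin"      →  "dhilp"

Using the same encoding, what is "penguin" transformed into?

rhpixlp

Vowels shift forward by 3 and consonants shift forward by 2.
On penguin: p(cons)+2=r, e(vowel)+3=h, n(cons)+2=p, g(cons)+2=i, u(vowel)+3=x, i(vowel)+3=l, n(cons)+2=p.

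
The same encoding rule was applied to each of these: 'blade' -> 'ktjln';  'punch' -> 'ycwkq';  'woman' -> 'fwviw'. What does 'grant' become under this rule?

pzjvc

A repeating key of period 2 is used — shifts +9, +8 over and over.
On grant: g+9=p, r+8=z, a+9=j, n+8=v, t+9=c.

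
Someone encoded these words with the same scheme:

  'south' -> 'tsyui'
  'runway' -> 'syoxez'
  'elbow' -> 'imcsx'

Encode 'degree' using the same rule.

eihsii

Two shifts are in play — +4 for a/e/i/o/u, +1 for every other letter.
Applying it to degree: d(cons)+1=e, e(vowel)+4=i, g(cons)+1=h, r(cons)+1=s, e(vowel)+4=i, e(vowel)+4=i.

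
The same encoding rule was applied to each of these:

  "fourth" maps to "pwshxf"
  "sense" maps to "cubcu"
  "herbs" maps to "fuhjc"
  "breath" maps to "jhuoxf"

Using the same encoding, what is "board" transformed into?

f(5)→p(15) and o(14)→w(22) fit y≡21x+14 (mod 26); the inverse of 21 mod 26 is 5. This is an affine cipher: with a=0,…,z=25, each position x becomes (21x+14) mod 26.
Applying it to board: b(1)→21·1+14≡9=j; o(14)→21·14+14≡22=w; a(0)→21·0+14≡14=o; r(17)→21·17+14≡7=h; d(3)→21·3+14≡25=z (all mod 26).

jwohz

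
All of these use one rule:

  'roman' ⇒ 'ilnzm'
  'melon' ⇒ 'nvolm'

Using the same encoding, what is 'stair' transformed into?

hgzri

This is the alphabet-reversal cipher (Atbash): a becomes z, b becomes y, etc.
Applying it to stair: s↔h, t↔g, a↔z, i↔r, r↔i.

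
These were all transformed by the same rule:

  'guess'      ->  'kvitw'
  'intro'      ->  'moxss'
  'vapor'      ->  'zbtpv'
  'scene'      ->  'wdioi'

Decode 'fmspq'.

bloom

Shifts by position in guess: pos 0: g→k (+4), pos 1: u→v (+1), pos 2: e→i (+4), pos 3: s→t (+1) — repeating every 2. The shifts repeat in a cycle of length 2: positions 0,1,… shift by +4, +1, then the pattern repeats.
Reversing it on fmspq: f−4=b, m−1=l, s−4=o, p−1=o, q−4=m.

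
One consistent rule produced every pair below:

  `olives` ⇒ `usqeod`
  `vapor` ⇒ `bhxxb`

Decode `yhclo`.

sauce

In olives: o→u is +6, l→s is +7, i→q is +8, v→e is +9 — the shift increases by 1 each position. Each letter shifts forward by (position + 6), i.e. 6, 7, 8, … — the shift grows by one for each successive letter.
Undoing it on yhclo: y−6=s, h−7=a, c−8=u, l−9=c, o−10=e.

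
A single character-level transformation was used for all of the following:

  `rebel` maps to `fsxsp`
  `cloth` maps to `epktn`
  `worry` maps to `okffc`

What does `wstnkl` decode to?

method

r(17)→f(5) and e(4)→s(18) fit y≡7x+16 (mod 26); the inverse of 7 mod 26 is 15. Each letter's alphabet position (a=0..z=25) is mapped through 7·x+16 mod 26 — an affine cipher.
Undoing it on wstnkl: w(22)→15·(22−16)≡12=m; s(18)→15·(18−16)≡4=e; t(19)→15·(19−16)≡19=t; n(13)→15·(13−16)≡7=h; k(10)→15·(10−16)≡14=o; l(11)→15·(11−16)≡3=d (all mod 26).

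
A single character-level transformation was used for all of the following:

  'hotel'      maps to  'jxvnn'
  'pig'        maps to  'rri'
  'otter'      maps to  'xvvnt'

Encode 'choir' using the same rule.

The shift depends on letter class: consonant h→j is +2, but vowel o→x is +9. Two shifts are in play — +9 for a/e/i/o/u, +2 for every other letter.
On choir: c(cons)+2=e, h(cons)+2=j, o(vowel)+9=x, i(vowel)+9=r, r(cons)+2=t.

ejxrt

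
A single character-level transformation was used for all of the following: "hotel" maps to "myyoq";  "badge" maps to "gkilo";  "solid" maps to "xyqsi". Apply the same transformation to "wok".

The rule splits by letter class: vowels +10, consonants +5.
On wok: w(cons)+5=b, o(vowel)+10=y, k(cons)+5=p.

byp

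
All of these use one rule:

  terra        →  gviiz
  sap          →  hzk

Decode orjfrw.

Each pair mirrors across the alphabet (t↔g, e↔v, r↔i): positions sum to 25. Letters are reflected about the middle of the alphabet (position → 25−position): Atbash.
Decoding orjfrw: o↔l, r↔i, j↔q, f↔u, r↔i, w↔d.

liquid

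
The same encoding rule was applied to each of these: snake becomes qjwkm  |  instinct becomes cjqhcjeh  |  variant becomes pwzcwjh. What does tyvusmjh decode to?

Each letter's alphabet position (a=0..z=25) is mapped through 17·x+22 mod 26 — an affine cipher.
Reversing it on tyvusmjh: t(19)→23·(19−22)≡9=j; y(24)→23·(24−22)≡20=u; v(21)→23·(21−22)≡3=d; u(20)→23·(20−22)≡6=g; s(18)→23·(18−22)≡12=m; m(12)→23·(12−22)≡4=e; j(9)→23·(9−22)≡13=n; h(7)→23·(7−22)≡19=t (all mod 26).

judgment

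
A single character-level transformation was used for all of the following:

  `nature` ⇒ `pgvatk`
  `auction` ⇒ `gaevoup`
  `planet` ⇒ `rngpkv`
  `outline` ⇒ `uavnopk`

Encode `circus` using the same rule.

Two shifts are in play — +6 for a/e/i/o/u, +2 for every other letter.
On circus: c(cons)+2=e, i(vowel)+6=o, r(cons)+2=t, c(cons)+2=e, u(vowel)+6=a, s(cons)+2=u.

eoteau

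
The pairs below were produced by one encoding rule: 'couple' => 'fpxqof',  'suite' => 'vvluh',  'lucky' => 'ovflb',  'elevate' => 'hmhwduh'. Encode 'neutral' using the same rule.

Shifts by position in couple: pos 0: c→f (+3), pos 1: o→p (+1), pos 2: u→x (+3), pos 3: p→q (+1) — repeating every 2. The shifts repeat in a cycle of length 2: positions 0,1,… shift by +3, +1, then the pattern repeats.
For neutral: n+3=q, e+1=f, u+3=x, t+1=u, r+3=u, a+1=b, l+3=o.

qfxuubo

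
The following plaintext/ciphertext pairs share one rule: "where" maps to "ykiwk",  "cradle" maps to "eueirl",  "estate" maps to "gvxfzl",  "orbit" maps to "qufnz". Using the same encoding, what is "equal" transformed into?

Letter i (0-indexed) is shifted by i+2, so successive shifts are 2, 3, 4, ….
Applying it to equal: e+2=g, q+3=t, u+4=y, a+5=f, l+6=r.

gtyfr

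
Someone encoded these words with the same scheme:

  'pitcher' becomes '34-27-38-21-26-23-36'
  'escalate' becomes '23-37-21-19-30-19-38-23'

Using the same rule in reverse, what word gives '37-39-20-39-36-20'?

suburb

p is letter #16 and maps to 34: an offset of 18. The number is (letter's place in the alphabet, a=1) + 18.
Decoding 37-39-20-39-36-20: 37→(37−18)÷1=19=s, 39→(39−18)÷1=21=u, 20→(20−18)÷1=2=b, 39→(39−18)÷1=21=u, 36→(36−18)÷1=18=r, 20→(20−18)÷1=2=b.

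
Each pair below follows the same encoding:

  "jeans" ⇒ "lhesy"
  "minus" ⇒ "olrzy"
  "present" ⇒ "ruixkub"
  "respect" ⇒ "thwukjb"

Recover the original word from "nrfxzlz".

lobster

Letter i (0-indexed) is shifted by i+2, so successive shifts are 2, 3, 4, ….
Decoding nrfxzlz: n−2=l, r−3=o, f−4=b, x−5=s, z−6=t, l−7=e, z−8=r.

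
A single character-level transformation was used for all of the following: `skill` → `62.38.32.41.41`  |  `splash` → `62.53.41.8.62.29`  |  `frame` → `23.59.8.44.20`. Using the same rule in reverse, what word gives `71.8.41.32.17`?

valid

s(#19)→62 and k(#11)→38: differences scale by 3, so n = 3·pos + 5. The formula is n = 3×(alphabet index, a=1) + 5.
Decoding 71.8.41.32.17: 71→(71−5)÷3=22=v, 8→(8−5)÷3=1=a, 41→(41−5)÷3=12=l, 32→(32−5)÷3=9=i, 17→(17−5)÷3=4=d.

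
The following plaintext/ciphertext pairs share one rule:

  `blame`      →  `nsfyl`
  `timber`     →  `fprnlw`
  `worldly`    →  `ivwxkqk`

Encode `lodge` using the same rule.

xvisl

A repeating key of period 3 is used — shifts +12, +7, +5 over and over.
For lodge: l+12=x, o+7=v, d+5=i, g+12=s, e+7=l.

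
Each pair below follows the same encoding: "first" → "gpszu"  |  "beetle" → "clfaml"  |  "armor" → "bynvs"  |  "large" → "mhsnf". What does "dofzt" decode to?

Shifts by position in first: pos 0: f→g (+1), pos 1: i→p (+7), pos 2: r→s (+1), pos 3: s→z (+7) — repeating every 2. The shifts repeat in a cycle of length 2: positions 0,1,… shift by +1, +7, then the pattern repeats.
Undoing it on dofzt: d−1=c, o−7=h, f−1=e, z−7=s, t−1=s.

chess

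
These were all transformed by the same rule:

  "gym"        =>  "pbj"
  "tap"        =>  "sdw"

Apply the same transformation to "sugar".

Read the word backwards and shift each letter +3.
Applying it to sugar: reverse → ragus; then shift: r+3=u, a+3=d, g+3=j, u+3=x, s+3=v.

udjxv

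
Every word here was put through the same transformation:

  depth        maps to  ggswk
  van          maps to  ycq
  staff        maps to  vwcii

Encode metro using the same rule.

pgwuq

The rule splits by letter class: vowels +2, consonants +3.
Applying it to metro: m(cons)+3=p, e(vowel)+2=g, t(cons)+3=w, r(cons)+3=u, o(vowel)+2=q.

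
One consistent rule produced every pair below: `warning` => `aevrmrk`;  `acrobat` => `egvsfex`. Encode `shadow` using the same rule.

wlehsa

Compare letters: w→a is +4, a→e is +4, r→v is +4 — a constant shift. It's a constant shift of +4 (ROT4).
On shadow: s+4=w, h+4=l, a+4=e, d+4=h, o+4=s, w+4=a.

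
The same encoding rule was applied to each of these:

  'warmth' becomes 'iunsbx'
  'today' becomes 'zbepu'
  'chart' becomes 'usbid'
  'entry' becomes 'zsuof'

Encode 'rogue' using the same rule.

fvhps

Two steps: reverse the string, then apply a Caesar shift of +1.
On rogue: reverse → eugor; then shift: e+1=f, u+1=v, g+1=h, o+1=p, r+1=s.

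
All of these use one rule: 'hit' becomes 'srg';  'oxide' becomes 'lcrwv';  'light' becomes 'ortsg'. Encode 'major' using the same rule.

nzqli

Each pair mirrors across the alphabet (h↔s, i↔r, t↔g): positions sum to 25. This is the alphabet-reversal cipher (Atbash): a becomes z, b becomes y, etc.
Applying it to major: m↔n, a↔z, j↔q, o↔l, r↔i.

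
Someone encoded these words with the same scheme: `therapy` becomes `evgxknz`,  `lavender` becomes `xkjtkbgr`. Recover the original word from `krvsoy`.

simple

Two steps: reverse the string, then apply a Caesar shift of +6.
Decoding krvsoy: shift back: k−6=e, r−6=l, v−6=p, s−6=m, o−6=i, y−6=s → elpmis; then reverse → simple.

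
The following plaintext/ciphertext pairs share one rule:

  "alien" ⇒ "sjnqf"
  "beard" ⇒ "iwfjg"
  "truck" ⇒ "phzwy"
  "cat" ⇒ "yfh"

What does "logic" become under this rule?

hnltq

The output letters match the input read backwards, each shifted +5: alien reversed is neila. Read the word backwards and shift each letter +5.
On logic: reverse → cigol; then shift: c+5=h, i+5=n, g+5=l, o+5=t, l+5=q.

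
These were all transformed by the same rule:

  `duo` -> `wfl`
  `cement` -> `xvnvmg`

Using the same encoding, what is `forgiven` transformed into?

ulitrevm

Each pair mirrors across the alphabet (d↔w, u↔f, o↔l): positions sum to 25. Letters are reflected about the middle of the alphabet (position → 25−position): Atbash.
Applying it to forgiven: f↔u, o↔l, r↔i, g↔t, i↔r, v↔e, e↔v, n↔m.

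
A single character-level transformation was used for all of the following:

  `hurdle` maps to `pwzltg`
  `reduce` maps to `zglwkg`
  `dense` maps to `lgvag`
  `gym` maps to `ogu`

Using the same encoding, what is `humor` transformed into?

pwuqz

The rule splits by letter class: vowels +2, consonants +8.
For humor: h(cons)+8=p, u(vowel)+2=w, m(cons)+8=u, o(vowel)+2=q, r(cons)+8=z.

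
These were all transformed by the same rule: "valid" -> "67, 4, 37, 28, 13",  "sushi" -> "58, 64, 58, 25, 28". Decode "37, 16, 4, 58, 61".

least

With a=1..z=26, the number is 3·pos + 1.
Decoding 37, 16, 4, 58, 61: 37→(37−1)÷3=12=l, 16→(16−1)÷3=5=e, 4→(4−1)÷3=1=a, 58→(58−1)÷3=19=s, 61→(61−1)÷3=20=t.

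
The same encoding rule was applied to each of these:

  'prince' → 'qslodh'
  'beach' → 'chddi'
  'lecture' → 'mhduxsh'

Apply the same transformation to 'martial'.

The shift depends on letter class: consonant p→q is +1, but vowel i→l is +3. Two shifts are in play — +3 for a/e/i/o/u, +1 for every other letter.
For martial: m(cons)+1=n, a(vowel)+3=d, r(cons)+1=s, t(cons)+1=u, i(vowel)+3=l, a(vowel)+3=d, l(cons)+1=m.

ndsuldm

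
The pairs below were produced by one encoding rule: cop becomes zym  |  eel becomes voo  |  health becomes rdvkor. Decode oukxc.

snake

The output letters match the input read backwards, each shifted +10: cop reversed is poc. The word is reversed, then every letter is shifted forward by 10.
Undoing it on oukxc: shift back: o−10=e, u−10=k, k−10=a, x−10=n, c−10=s → ekans; then reverse → snake.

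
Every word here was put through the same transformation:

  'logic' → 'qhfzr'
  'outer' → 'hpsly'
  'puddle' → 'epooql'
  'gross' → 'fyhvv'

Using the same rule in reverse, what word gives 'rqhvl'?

close

l(11)→q(16) and o(14)→h(7) fit y≡23x+23 (mod 26); the inverse of 23 mod 26 is 17. Treating letters as 0–25, the rule is x ↦ 23x + 23 (mod 26).
Undoing it on rqhvl: r(17)→17·(17−23)≡2=c; q(16)→17·(16−23)≡11=l; h(7)→17·(7−23)≡14=o; v(21)→17·(21−23)≡18=s; l(11)→17·(11−23)≡4=e (all mod 26).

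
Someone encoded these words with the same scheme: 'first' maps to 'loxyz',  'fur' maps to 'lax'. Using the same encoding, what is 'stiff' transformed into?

yzoll

Every letter moves 6 places later in the alphabet, wrapping around z→a.
Applying it to stiff: s+6=y, t+6=z, i+6=o, f+6=l, f+6=l.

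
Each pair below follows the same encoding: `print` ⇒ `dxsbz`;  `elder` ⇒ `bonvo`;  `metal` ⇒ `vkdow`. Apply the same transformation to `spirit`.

dsbszc

The output letters match the input read backwards, each shifted +10: print reversed is tnirp. The word is reversed, then every letter is shifted forward by 10.
For spirit: reverse → tirips; then shift: t+10=d, i+10=s, r+10=b, i+10=s, p+10=z, s+10=c.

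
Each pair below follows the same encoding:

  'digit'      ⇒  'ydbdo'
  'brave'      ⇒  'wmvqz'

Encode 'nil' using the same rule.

This is a Caesar cipher with shift 21.
Applying it to nil: n+21=i, i+21=d, l+21=g.

idg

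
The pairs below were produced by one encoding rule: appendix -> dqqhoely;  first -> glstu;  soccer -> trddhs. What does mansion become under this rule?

ndotlro

The shift depends on letter class: consonant p→q is +1, but vowel a→d is +3. The rule splits by letter class: vowels +3, consonants +1.
For mansion: m(cons)+1=n, a(vowel)+3=d, n(cons)+1=o, s(cons)+1=t, i(vowel)+3=l, o(vowel)+3=r, n(cons)+1=o.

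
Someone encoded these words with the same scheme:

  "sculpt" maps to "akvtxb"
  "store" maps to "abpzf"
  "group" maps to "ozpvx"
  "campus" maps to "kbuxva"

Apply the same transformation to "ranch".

zbvkp

The shift depends on letter class: consonant s→a is +8, but vowel u→v is +1. The rule splits by letter class: vowels +1, consonants +8.
For ranch: r(cons)+8=z, a(vowel)+1=b, n(cons)+8=v, c(cons)+8=k, h(cons)+8=p.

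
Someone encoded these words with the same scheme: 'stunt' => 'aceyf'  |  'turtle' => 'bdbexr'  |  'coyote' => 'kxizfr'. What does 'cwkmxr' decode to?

unable

Each letter shifts forward by (position + 8), i.e. 8, 9, 10, … — the shift grows by one for each successive letter.
Reversing it on cwkmxr: c−8=u, w−9=n, k−10=a, m−11=b, x−12=l, r−13=e.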